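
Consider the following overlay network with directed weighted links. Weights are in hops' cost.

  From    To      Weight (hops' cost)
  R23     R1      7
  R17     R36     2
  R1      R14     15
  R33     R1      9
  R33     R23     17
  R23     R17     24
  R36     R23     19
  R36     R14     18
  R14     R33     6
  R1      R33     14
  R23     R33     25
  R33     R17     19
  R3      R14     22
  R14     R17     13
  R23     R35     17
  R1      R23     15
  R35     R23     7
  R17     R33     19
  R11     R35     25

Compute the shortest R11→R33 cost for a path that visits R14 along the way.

60 hops' cost

Shortest R11→R14: R11–R35–R23–R1–R14 = 54
Best R14 to R33: R14–R33 costing 6
Total via R14: 54 + 6 = 60 hops' cost.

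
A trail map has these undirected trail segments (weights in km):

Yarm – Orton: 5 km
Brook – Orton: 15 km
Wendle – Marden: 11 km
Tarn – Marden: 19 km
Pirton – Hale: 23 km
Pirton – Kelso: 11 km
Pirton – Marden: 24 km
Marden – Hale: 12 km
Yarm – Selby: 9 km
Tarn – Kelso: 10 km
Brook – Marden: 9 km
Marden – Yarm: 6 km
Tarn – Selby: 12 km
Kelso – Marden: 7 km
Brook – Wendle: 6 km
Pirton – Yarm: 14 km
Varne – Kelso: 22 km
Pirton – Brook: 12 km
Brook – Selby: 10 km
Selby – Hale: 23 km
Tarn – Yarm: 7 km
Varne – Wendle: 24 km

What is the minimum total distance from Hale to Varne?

Enumerating some paths:
Hale → Marden → Wendle → Varne: 12+11+24 = 47
Hale → Marden → Brook → Wendle → Varne: 12+9+6+24 = 51
Hale → Marden → Kelso → Varne: 12+7+22 = 41
Cheapest is Hale → Marden → Kelso → Varne at 41 km.

41 km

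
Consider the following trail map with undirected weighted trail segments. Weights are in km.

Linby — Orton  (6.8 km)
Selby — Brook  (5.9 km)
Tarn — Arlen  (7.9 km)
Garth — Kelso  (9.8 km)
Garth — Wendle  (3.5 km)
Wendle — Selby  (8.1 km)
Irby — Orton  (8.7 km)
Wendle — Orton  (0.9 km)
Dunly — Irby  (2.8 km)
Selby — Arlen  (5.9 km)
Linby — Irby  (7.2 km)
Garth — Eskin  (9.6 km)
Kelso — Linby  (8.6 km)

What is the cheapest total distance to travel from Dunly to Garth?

15.9 km

Candidate routes:
Dunly–Irby–Orton–Wendle–Garth: 2.8+8.7+0.9+3.5 = 15.9
Dunly–Irby–Linby–Orton–Wendle–Garth: 2.8+7.2+6.8+0.9+3.5 = 21.2
Dunly–Irby–Linby–Kelso–Garth: 2.8+7.2+8.6+9.8 = 28.4
Cheapest is Dunly–Irby–Orton–Wendle–Garth at 15.9 km.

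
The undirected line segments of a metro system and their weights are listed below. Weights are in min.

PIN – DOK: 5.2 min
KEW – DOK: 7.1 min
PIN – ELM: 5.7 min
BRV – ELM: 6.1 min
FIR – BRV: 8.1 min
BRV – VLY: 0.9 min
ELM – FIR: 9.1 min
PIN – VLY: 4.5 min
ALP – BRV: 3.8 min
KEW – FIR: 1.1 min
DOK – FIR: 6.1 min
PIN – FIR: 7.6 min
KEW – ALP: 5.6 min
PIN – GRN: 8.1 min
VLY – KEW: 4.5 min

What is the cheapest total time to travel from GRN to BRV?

Settle nodes by increasing distance from GRN:
GRN: 0
PIN: 8.1  (via GRN)
VLY: 12.6  (via PIN)
DOK: 13.3  (via PIN)
BRV: 13.5  (via VLY)
Shortest route: GRN–PIN–VLY–BRV = 13.5 min.

13.5 min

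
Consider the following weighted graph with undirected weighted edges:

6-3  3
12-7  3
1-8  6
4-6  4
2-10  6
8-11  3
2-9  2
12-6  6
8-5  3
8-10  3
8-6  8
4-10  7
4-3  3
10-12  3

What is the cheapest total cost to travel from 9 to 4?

15

Settle nodes by increasing distance from 9:
9: 0
2: 2  (via 9)
10: 8  (via 2)
8: 11  (via 10)
12: 11  (via 10)
5: 14  (via 8)
7: 14  (via 12)
11: 14  (via 8)
4: 15  (via 10)
Shortest route: 9–2–10–4 = 15.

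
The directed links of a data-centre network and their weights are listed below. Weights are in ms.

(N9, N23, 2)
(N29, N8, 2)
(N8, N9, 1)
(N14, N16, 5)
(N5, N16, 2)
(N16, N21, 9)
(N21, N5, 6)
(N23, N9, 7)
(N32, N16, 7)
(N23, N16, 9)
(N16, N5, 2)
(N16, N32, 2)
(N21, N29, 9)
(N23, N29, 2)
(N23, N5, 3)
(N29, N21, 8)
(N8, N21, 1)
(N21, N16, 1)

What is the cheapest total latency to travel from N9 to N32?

Running Dijkstra from N9:
N9: 0
N23: 2  (via N9)
N29: 4  (via N23)
N5: 5  (via N23)
N8: 6  (via N29)
N16: 7  (via N5)
N21: 7  (via N8)
N32: 9  (via N16)
Shortest route: N9–N23–N5–N16–N32 = 9 ms.

9 ms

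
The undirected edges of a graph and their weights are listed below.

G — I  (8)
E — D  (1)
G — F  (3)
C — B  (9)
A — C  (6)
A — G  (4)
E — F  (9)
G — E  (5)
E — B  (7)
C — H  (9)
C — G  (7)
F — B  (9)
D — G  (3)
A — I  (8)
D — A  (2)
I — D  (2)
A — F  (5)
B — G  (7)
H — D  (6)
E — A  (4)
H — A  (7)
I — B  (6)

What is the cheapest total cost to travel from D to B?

8

Enumerating some paths:
D - E - B: 1+7 = 8
D - G - B: 3+7 = 10
The minimum is 8 via D - E - B.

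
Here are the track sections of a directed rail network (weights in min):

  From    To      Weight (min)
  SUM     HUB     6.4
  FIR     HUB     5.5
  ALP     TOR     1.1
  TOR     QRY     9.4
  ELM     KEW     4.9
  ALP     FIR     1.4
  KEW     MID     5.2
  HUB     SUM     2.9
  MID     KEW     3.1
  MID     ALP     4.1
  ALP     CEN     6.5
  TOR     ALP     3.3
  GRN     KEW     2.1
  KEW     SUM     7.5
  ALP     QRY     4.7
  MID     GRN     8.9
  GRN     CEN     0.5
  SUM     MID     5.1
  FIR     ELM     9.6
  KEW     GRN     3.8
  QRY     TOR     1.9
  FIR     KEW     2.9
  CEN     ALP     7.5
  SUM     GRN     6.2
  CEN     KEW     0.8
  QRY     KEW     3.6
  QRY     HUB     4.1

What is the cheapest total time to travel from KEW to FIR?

Enumerating some paths:
KEW → GRN → CEN → ALP → FIR: 3.8+0.5+7.5+1.4 = 13.2
KEW → MID → ALP → FIR: 5.2+4.1+1.4 = 10.7
Cheapest is KEW → MID → ALP → FIR at 10.7 min.

10.7 min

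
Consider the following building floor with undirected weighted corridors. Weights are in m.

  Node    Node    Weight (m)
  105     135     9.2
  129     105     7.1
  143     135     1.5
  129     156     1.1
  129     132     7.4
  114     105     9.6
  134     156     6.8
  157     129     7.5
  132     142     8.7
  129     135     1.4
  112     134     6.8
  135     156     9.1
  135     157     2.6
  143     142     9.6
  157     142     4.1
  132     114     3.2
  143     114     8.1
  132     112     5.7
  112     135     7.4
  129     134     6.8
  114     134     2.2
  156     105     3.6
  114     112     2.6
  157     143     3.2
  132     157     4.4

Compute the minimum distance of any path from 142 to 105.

12.8 m

Settle nodes by increasing distance from 142:
142: 0
157: 4.1  (via 142)
135: 6.7  (via 157)
143: 7.3  (via 157)
129: 8.1  (via 135)
132: 8.5  (via 157)
156: 9.2  (via 129)
114: 11.7  (via 132)
105: 12.8  (via 156)
Shortest route: 142–157–135–129–156–105 = 12.8 m.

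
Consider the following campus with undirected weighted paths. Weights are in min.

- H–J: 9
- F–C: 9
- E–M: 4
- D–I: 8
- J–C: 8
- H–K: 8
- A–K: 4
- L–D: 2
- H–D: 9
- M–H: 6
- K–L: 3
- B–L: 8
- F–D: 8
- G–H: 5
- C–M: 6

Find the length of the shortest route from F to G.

Enumerating some paths:
F–D–H–G: 8+9+5 = 22
F–C–M–H–G: 9+6+6+5 = 26
The minimum is 22 min via F–D–H–G.

22 min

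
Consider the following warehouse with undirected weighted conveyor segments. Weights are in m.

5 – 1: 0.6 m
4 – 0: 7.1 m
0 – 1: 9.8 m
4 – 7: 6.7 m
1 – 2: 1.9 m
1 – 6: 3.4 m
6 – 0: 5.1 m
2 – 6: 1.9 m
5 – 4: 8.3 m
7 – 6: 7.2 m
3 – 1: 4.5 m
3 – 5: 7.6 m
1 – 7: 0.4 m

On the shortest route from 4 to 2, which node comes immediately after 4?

Candidate routes:
4–7–1–6–2: 6.7+0.4+3.4+1.9 = 12.4
4–5–1–2: 8.3+0.6+1.9 = 10.8
4–7–1–2: 6.7+0.4+1.9 = 9
Cheapest is 4–7–1–2 at 9 m.
So from 4 the first move is to 7.

7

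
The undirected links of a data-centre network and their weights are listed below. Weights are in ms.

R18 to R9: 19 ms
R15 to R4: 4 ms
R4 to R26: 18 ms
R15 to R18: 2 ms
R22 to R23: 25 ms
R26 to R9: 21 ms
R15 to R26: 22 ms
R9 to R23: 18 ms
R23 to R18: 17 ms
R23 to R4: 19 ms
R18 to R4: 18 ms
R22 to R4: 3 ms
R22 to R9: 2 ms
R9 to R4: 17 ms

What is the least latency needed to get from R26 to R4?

Shortest distances from R26:
R26: 0
R4: 18  (via R26)
Shortest route: R26 → R4 = 18 ms.

18 ms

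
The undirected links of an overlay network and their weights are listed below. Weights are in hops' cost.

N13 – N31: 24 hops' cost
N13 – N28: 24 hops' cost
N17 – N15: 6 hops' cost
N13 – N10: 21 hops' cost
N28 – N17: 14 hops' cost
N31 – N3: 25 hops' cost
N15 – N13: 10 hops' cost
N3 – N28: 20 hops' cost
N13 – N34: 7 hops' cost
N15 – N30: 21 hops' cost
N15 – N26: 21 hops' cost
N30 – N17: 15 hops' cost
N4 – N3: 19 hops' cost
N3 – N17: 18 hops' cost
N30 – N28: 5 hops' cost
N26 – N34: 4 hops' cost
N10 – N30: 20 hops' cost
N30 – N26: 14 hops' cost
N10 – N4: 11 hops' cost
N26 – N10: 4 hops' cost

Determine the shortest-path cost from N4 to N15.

Shortest distances from N4:
N4: 0
N10: 11  (via N4)
N26: 15  (via N10)
N34: 19  (via N26)
N3: 19  (via N4)
N13: 26  (via N34)
N30: 29  (via N26)
N28: 34  (via N30)
N15: 36  (via N26)
Shortest route: N4–N10–N26–N15 = 36 hops' cost.

36 hops' cost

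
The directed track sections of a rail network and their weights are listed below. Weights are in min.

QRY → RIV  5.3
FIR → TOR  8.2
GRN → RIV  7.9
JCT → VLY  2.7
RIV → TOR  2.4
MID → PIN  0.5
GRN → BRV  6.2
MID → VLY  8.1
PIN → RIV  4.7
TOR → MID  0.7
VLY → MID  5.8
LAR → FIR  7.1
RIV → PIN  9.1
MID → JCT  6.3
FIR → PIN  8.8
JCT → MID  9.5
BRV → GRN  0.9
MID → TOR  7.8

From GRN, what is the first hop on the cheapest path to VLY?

RIV

Compare a few routes:
GRN–RIV–TOR–MID–VLY: 7.9+2.4+0.7+8.1 = 19.1
GRN–RIV–TOR–MID–JCT–VLY: 7.9+2.4+0.7+6.3+2.7 = 20
Cheapest is GRN–RIV–TOR–MID–VLY at 19.1 min.
So from GRN the first move is to RIV.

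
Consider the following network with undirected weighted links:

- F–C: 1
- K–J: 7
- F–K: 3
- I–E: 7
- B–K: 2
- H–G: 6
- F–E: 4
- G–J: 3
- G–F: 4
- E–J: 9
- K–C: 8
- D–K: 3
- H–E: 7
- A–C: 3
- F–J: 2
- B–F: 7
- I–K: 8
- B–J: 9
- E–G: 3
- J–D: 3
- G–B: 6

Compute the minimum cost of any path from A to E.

8

Running Dijkstra from A:
A: 0
C: 3  (via A)
F: 4  (via C)
J: 6  (via F)
K: 7  (via F)
E: 8  (via F)
Shortest route: A–C–F–E = 8.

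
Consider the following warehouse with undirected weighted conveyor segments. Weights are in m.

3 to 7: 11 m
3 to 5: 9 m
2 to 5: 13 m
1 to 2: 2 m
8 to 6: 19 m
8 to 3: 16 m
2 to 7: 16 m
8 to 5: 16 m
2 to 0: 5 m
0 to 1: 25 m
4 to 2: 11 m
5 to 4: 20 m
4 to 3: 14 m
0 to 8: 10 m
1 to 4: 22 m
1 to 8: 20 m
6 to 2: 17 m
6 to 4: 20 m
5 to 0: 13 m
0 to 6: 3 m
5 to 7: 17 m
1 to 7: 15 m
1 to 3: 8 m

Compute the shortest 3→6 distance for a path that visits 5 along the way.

25 m

Best 3 to 5: 3–5 costing 9
Best 5 to 6: 5–0–6 costing 16
Total via 5: 9 + 16 = 25 m.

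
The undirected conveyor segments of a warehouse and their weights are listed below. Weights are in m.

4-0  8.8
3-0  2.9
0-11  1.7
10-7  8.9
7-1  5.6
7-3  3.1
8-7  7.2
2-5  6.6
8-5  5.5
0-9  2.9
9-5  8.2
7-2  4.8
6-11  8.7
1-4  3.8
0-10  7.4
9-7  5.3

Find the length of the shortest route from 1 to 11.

13.3 m

Shortest distances from 1:
1: 0
4: 3.8  (via 1)
7: 5.6  (via 1)
3: 8.7  (via 7)
2: 10.4  (via 7)
9: 10.9  (via 7)
0: 11.6  (via 3)
8: 12.8  (via 7)
11: 13.3  (via 0)
Shortest route: 1 → 7 → 3 → 0 → 11 = 13.3 m.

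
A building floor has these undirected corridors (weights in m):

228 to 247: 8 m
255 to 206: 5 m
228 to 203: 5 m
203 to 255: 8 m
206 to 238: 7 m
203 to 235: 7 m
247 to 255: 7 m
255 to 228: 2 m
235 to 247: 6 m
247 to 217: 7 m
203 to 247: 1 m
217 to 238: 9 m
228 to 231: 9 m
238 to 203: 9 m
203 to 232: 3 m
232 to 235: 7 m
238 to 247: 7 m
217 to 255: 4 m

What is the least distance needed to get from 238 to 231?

Settle nodes by increasing distance from 238:
238: 0
247: 7  (via 238)
206: 7  (via 238)
203: 8  (via 247)
217: 9  (via 238)
232: 11  (via 203)
255: 12  (via 206)
228: 13  (via 203)
235: 13  (via 247)
231: 22  (via 228)
Shortest route: 238 → 247 → 203 → 228 → 231 = 22 m.

22 m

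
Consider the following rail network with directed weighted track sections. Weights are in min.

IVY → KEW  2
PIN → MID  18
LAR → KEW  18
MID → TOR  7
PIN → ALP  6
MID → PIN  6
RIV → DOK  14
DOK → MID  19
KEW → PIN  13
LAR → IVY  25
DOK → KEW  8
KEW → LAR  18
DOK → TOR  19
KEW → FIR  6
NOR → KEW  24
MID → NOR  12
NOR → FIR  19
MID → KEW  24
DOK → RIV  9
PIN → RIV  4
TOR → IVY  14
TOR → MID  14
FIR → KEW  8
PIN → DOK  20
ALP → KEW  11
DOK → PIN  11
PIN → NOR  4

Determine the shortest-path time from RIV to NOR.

Running Dijkstra from RIV:
RIV: 0
DOK: 14  (via RIV)
KEW: 22  (via DOK)
PIN: 25  (via DOK)
FIR: 28  (via KEW)
NOR: 29  (via PIN)
Shortest route: RIV–DOK–PIN–NOR = 29 min.

29 min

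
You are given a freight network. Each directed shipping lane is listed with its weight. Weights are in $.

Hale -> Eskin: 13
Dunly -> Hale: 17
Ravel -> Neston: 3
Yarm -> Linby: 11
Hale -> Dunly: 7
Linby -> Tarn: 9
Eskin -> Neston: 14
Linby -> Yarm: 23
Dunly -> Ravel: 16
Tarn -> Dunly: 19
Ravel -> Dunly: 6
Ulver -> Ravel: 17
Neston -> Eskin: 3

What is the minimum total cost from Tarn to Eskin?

Enumerating some paths:
Tarn → Dunly → Ravel → Neston → Eskin: 19+16+3+3 = 41
Tarn → Dunly → Hale → Eskin: 19+17+13 = 49
The minimum is $41 via Tarn → Dunly → Ravel → Neston → Eskin.

$41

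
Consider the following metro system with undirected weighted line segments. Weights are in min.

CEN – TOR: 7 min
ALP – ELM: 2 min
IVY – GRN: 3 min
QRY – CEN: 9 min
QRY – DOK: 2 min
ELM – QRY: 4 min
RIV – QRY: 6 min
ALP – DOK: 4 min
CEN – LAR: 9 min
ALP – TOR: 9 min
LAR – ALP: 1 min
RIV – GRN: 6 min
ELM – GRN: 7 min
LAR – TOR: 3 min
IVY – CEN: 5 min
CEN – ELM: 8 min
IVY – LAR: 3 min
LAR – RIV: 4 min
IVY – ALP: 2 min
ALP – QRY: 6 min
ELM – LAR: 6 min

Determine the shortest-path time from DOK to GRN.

Enumerating some paths:
DOK → ALP → LAR → IVY → GRN: 4+1+3+3 = 11
DOK → ALP → IVY → GRN: 4+2+3 = 9
Cheapest is DOK → ALP → IVY → GRN at 9 min.

9 min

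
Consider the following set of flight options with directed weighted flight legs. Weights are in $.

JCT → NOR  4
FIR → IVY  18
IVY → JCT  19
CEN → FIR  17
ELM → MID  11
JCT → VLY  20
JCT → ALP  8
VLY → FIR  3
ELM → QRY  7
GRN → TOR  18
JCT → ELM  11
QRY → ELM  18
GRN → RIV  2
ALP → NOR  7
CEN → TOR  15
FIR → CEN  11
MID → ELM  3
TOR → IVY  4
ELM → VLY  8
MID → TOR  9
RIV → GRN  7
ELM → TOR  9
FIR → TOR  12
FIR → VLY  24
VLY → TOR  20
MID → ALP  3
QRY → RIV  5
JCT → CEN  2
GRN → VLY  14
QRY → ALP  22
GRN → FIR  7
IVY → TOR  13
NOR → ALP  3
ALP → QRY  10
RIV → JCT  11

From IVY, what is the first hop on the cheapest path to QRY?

Candidate routes:
IVY–JCT–NOR–ALP–QRY: 19+4+3+10 = 36
IVY–JCT–ALP–QRY: 19+8+10 = 37
Cheapest is IVY–JCT–NOR–ALP–QRY at $36.
So from IVY the first move is to JCT.

JCT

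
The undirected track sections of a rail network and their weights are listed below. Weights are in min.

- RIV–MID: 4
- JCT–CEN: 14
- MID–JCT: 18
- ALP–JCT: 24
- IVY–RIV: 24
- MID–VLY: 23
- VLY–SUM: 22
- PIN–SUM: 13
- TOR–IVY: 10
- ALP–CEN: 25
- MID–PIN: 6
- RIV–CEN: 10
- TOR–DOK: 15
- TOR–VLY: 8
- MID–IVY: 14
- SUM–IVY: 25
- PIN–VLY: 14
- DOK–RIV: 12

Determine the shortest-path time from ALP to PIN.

45 min

Settle nodes by increasing distance from ALP:
ALP: 0
JCT: 24  (via ALP)
CEN: 25  (via ALP)
RIV: 35  (via CEN)
MID: 39  (via RIV)
PIN: 45  (via MID)
Shortest route: ALP–CEN–RIV–MID–PIN = 45 min.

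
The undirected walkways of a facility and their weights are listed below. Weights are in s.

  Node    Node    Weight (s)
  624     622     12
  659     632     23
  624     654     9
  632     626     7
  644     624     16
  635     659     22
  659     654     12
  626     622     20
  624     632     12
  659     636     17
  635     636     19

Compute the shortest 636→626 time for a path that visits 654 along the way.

Best 636 to 654: 636 → 659 → 654 costing 29
Best 654 to 626: 654 → 624 → 632 → 626 costing 28
Total via 654: 29 + 28 = 57 s.

57 s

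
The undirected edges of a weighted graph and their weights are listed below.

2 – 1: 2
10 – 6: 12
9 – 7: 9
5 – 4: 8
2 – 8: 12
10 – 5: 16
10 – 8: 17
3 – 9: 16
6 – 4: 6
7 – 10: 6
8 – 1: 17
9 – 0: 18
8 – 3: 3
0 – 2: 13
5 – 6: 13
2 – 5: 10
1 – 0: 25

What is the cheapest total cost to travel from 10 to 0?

33

Running Dijkstra from 10:
10: 0
7: 6  (via 10)
6: 12  (via 10)
9: 15  (via 7)
5: 16  (via 10)
8: 17  (via 10)
4: 18  (via 6)
3: 20  (via 8)
2: 26  (via 5)
1: 28  (via 2)
0: 33  (via 9)
Shortest route: 10–7–9–0 = 33.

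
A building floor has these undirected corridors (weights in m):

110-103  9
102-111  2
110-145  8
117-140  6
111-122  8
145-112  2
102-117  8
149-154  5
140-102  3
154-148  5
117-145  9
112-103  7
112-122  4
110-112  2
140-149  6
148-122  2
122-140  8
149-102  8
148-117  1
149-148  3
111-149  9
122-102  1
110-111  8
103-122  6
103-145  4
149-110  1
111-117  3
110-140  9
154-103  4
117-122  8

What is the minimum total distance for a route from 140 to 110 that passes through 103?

Best 140 to 103: 140 → 102 → 122 → 103 costing 10
Best 103 to 110: 103 → 145 → 112 → 110 costing 8
Total via 103: 10 + 8 = 18 m.

18 m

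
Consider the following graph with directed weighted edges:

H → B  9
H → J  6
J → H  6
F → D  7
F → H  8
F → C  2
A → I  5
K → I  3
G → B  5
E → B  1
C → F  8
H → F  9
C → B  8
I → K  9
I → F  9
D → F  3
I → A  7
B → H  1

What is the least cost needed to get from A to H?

22

Compare a few routes:
A - I - F - C - B - H: 5+9+2+8+1 = 25
A - I - F - H: 5+9+8 = 22
Cheapest is A - I - F - H at 22.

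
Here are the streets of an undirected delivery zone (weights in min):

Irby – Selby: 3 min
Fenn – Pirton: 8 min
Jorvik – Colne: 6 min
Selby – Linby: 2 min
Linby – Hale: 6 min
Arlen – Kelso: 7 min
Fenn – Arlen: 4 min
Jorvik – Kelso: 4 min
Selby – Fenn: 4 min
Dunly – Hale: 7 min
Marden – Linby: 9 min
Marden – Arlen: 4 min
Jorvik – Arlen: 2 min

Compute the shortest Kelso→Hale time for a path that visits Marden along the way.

25 min

Shortest Kelso→Marden: Kelso → Jorvik → Arlen → Marden = 10
Best Marden to Hale: Marden → Linby → Hale costing 15
Total via Marden: 10 + 15 = 25 min.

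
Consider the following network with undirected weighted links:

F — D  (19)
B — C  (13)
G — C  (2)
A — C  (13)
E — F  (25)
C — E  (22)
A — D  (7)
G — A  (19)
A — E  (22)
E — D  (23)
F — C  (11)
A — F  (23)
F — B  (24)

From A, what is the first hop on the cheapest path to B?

Enumerating some paths:
A → G → C → B: 19+2+13 = 34
A → C → B: 13+13 = 26
A → F → C → B: 23+11+13 = 47
The minimum is 26 via A → C → B.
So from A the first move is to C.

C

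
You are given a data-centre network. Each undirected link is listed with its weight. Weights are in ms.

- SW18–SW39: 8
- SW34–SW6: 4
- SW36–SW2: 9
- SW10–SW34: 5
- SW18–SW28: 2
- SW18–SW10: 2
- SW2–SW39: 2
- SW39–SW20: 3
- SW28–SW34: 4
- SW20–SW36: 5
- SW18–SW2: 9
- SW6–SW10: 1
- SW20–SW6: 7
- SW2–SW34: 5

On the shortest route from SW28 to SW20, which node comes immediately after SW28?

SW18

Enumerating some paths:
SW28 → SW34 → SW2 → SW39 → SW20: 4+5+2+3 = 14
SW28 → SW18 → SW39 → SW20: 2+8+3 = 13
SW28 → SW18 → SW10 → SW6 → SW20: 2+2+1+7 = 12
Cheapest is SW28 → SW18 → SW10 → SW6 → SW20 at 12 ms.
So from SW28 the first move is to SW18.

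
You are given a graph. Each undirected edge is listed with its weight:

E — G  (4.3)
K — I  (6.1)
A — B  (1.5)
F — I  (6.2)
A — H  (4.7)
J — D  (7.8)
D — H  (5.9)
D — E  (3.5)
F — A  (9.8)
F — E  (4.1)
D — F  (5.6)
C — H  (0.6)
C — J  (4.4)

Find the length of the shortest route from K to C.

24.4

Settle nodes by increasing distance from K:
K: 0
I: 6.1  (via K)
F: 12.3  (via I)
E: 16.4  (via F)
D: 17.9  (via F)
G: 20.7  (via E)
A: 22.1  (via F)
B: 23.6  (via A)
H: 23.8  (via D)
C: 24.4  (via H)
Shortest route: K–I–F–D–H–C = 24.4.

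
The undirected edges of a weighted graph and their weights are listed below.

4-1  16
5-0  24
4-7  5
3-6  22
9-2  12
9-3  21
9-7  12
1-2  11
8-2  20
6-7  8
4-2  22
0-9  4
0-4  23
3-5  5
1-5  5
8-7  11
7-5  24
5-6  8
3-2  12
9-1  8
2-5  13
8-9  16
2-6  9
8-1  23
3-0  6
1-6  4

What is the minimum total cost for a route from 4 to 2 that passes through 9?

29

Best 4 to 9: 4–7–9 costing 17
Shortest 9→2: 9–2 = 12
Total via 9: 17 + 12 = 29.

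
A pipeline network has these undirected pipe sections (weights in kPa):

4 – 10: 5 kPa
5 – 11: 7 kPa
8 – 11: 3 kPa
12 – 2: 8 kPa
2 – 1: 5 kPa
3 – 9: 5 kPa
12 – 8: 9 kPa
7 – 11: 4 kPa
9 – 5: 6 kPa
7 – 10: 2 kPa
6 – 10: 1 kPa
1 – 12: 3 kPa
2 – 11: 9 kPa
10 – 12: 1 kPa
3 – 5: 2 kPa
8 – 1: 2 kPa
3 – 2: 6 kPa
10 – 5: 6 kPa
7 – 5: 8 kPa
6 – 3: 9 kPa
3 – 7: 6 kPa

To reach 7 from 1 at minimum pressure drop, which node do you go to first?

12

Candidate routes:
1 → 8 → 12 → 10 → 7: 2+9+1+2 = 14
1 → 8 → 11 → 7: 2+3+4 = 9
1 → 12 → 10 → 7: 3+1+2 = 6
Cheapest is 1 → 12 → 10 → 7 at 6 kPa.
So from 1 the first move is to 12.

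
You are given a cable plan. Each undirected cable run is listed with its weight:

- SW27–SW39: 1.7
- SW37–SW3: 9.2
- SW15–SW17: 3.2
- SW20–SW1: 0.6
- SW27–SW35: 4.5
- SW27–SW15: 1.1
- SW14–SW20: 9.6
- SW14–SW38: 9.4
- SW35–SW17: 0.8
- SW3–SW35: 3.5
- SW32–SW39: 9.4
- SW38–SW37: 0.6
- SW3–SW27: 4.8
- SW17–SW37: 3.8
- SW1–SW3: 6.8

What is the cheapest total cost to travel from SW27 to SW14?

18.1

Shortest distances from SW27:
SW27: 0
SW15: 1.1  (via SW27)
SW39: 1.7  (via SW27)
SW17: 4.3  (via SW15)
SW35: 4.5  (via SW27)
SW3: 4.8  (via SW27)
SW37: 8.1  (via SW17)
SW38: 8.7  (via SW37)
SW32: 11.1  (via SW39)
SW1: 11.6  (via SW3)
SW20: 12.2  (via SW1)
SW14: 18.1  (via SW38)
Shortest route: SW27 → SW15 → SW17 → SW37 → SW38 → SW14 = 18.1.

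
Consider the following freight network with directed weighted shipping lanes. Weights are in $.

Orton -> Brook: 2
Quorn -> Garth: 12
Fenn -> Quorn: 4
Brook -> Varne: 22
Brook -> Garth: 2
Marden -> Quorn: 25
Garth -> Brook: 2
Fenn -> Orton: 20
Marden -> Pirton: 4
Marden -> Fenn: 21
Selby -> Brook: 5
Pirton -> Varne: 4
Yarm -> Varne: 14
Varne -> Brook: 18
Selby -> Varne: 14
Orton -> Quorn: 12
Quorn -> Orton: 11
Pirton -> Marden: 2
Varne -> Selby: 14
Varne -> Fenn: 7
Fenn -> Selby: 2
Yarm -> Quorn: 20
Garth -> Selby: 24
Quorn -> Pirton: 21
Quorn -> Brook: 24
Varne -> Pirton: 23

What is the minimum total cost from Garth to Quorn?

$35

Settle nodes by increasing distance from Garth:
Garth: 0
Brook: 2  (via Garth)
Selby: 24  (via Garth)
Varne: 24  (via Brook)
Fenn: 31  (via Varne)
Quorn: 35  (via Fenn)
Shortest route: Garth → Brook → Varne → Fenn → Quorn = $35.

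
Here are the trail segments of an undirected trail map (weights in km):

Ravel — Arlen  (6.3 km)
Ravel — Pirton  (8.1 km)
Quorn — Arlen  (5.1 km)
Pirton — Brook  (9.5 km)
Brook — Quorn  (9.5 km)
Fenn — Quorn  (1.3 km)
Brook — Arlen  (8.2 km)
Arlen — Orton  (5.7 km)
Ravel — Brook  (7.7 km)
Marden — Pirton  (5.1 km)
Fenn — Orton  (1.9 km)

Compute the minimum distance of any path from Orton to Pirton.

Shortest distances from Orton:
Orton: 0
Fenn: 1.9  (via Orton)
Quorn: 3.2  (via Fenn)
Arlen: 5.7  (via Orton)
Ravel: 12  (via Arlen)
Brook: 12.7  (via Quorn)
Pirton: 20.1  (via Ravel)
Shortest route: Orton–Arlen–Ravel–Pirton = 20.1 km.

20.1 km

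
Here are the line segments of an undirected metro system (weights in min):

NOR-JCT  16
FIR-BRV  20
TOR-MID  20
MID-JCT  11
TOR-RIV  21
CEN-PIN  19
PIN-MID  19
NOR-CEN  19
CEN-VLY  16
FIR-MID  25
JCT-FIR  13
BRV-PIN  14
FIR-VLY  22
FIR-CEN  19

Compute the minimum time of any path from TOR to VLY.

Enumerating some paths:
TOR - MID - PIN - CEN - VLY: 20+19+19+16 = 74
TOR - MID - JCT - FIR - VLY: 20+11+13+22 = 66
TOR - MID - FIR - VLY: 20+25+22 = 67
The minimum is 66 min via TOR - MID - JCT - FIR - VLY.

66 min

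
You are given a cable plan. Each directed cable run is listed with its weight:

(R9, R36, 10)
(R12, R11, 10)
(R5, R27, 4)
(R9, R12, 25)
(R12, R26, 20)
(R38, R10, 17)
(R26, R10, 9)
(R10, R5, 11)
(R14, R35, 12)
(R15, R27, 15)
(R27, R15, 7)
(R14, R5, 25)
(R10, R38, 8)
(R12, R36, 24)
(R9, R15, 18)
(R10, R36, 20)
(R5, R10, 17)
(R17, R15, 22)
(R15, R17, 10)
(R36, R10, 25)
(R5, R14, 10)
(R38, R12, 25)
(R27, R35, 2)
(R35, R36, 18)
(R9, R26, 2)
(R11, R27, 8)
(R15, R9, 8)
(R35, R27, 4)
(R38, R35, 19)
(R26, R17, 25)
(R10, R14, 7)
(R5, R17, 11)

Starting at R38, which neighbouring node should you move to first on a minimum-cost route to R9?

Compare a few routes:
R38 → R35 → R27 → R15 → R9: 19+4+7+8 = 38
R38 → R10 → R5 → R27 → R15 → R9: 17+11+4+7+8 = 47
The minimum is 38 via R38 → R35 → R27 → R15 → R9.
So from R38 the first move is to R35.

R35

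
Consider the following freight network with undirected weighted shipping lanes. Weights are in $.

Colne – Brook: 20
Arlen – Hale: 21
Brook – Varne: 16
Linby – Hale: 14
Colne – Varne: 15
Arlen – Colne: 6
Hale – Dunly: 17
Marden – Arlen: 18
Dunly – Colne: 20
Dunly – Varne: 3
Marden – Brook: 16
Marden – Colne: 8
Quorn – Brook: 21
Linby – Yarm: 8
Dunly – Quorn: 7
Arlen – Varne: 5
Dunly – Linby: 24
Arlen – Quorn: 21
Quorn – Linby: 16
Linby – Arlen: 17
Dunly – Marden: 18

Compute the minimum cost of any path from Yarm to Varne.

$30

Enumerating some paths:
Yarm - Linby - Quorn - Dunly - Varne: 8+16+7+3 = 34
Yarm - Linby - Arlen - Varne: 8+17+5 = 30
Cheapest is Yarm - Linby - Arlen - Varne at $30.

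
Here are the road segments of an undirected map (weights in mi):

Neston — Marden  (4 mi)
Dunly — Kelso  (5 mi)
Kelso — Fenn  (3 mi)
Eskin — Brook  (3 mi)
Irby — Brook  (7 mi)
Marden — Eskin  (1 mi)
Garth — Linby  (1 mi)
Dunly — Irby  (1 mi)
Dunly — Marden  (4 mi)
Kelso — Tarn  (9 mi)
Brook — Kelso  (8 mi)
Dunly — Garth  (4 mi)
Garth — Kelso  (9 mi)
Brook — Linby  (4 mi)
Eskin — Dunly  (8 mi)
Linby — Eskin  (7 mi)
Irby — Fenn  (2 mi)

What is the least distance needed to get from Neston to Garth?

12 mi

Candidate routes:
Neston–Marden–Dunly–Garth: 4+4+4 = 12
Neston–Marden–Eskin–Brook–Linby–Garth: 4+1+3+4+1 = 13
Cheapest is Neston–Marden–Dunly–Garth at 12 mi.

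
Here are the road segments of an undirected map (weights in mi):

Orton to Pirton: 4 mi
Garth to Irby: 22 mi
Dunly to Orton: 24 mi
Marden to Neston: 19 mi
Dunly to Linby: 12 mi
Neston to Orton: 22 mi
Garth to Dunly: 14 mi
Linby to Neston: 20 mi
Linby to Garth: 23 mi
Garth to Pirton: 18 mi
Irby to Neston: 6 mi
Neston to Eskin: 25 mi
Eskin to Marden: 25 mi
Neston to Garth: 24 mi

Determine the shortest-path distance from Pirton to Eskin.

Settle nodes by increasing distance from Pirton:
Pirton: 0
Orton: 4  (via Pirton)
Garth: 18  (via Pirton)
Neston: 26  (via Orton)
Dunly: 28  (via Orton)
Irby: 32  (via Neston)
Linby: 40  (via Dunly)
Marden: 45  (via Neston)
Eskin: 51  (via Neston)
Shortest route: Pirton–Orton–Neston–Eskin = 51 mi.

51 mi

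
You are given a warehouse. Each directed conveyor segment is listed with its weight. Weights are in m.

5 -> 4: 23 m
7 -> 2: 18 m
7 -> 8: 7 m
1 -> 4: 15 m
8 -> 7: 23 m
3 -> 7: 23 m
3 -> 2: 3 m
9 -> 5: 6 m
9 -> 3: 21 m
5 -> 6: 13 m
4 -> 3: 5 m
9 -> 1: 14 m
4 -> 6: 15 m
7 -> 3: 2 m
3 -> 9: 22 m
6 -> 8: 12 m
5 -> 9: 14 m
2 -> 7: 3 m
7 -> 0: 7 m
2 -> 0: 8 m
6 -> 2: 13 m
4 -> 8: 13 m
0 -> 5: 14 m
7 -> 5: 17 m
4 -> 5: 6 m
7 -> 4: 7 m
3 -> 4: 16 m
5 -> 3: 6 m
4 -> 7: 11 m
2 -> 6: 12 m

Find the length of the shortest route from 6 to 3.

18 m

Shortest distances from 6:
6: 0
8: 12  (via 6)
2: 13  (via 6)
7: 16  (via 2)
3: 18  (via 7)
Shortest route: 6 → 2 → 7 → 3 = 18 m.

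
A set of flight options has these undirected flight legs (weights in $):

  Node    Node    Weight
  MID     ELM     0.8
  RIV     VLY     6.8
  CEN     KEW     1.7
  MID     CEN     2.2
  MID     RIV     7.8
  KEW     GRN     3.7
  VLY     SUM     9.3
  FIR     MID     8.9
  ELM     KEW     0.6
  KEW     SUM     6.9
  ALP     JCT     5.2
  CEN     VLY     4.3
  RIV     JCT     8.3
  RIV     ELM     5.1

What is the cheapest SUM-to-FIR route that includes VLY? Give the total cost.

Best SUM to VLY: SUM → VLY costing 9.3
Shortest VLY→FIR: VLY → CEN → MID → FIR = 15.4
Total via VLY: 9.3 + 15.4 = $24.7.

$24.7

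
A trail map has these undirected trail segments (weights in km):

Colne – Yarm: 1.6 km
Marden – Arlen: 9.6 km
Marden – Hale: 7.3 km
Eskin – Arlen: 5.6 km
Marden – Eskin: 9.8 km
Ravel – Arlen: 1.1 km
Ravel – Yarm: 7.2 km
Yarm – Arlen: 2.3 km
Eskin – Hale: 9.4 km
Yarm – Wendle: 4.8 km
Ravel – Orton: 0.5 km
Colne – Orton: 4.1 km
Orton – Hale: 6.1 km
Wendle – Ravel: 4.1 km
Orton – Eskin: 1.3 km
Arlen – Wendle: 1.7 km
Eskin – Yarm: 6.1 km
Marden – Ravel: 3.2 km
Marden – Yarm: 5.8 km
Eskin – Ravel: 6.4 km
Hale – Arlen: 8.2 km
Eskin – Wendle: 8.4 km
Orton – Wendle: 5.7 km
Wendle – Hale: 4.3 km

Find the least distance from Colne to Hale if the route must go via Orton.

Shortest Colne→Orton: Colne → Orton = 4.1
Shortest Orton→Hale: Orton → Hale = 6.1
Total via Orton: 4.1 + 6.1 = 10.2 km.

10.2 km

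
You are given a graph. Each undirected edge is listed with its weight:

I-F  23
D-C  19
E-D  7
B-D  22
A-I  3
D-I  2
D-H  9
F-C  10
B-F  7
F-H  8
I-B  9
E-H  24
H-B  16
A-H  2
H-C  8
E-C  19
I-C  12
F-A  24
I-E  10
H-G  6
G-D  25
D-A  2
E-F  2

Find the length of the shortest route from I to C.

Shortest distances from I:
I: 0
D: 2  (via I)
A: 3  (via I)
H: 5  (via A)
B: 9  (via I)
E: 9  (via D)
F: 11  (via E)
G: 11  (via H)
C: 12  (via I)
Shortest route: I–C = 12.

12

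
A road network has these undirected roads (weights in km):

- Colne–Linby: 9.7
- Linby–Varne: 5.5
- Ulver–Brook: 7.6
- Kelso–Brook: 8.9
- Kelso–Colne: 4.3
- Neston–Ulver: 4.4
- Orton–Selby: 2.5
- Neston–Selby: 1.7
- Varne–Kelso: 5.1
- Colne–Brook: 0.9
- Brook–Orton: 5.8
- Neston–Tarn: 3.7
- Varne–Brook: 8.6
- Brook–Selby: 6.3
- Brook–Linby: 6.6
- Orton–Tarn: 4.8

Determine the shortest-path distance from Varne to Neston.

Running Dijkstra from Varne:
Varne: 0
Kelso: 5.1  (via Varne)
Linby: 5.5  (via Varne)
Brook: 8.6  (via Varne)
Colne: 9.4  (via Kelso)
Orton: 14.4  (via Brook)
Selby: 14.9  (via Brook)
Ulver: 16.2  (via Brook)
Neston: 16.6  (via Selby)
Shortest route: Varne → Brook → Selby → Neston = 16.6 km.

16.6 km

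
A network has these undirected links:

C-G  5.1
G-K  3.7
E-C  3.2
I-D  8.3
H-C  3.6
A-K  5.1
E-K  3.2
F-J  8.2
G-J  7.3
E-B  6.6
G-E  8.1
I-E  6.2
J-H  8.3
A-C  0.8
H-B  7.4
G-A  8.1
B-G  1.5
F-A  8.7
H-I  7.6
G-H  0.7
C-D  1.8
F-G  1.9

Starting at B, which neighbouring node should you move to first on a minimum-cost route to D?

G

Enumerating some paths:
B–G–A–C–D: 1.5+8.1+0.8+1.8 = 12.2
B–E–C–D: 6.6+3.2+1.8 = 11.6
B–G–H–C–D: 1.5+0.7+3.6+1.8 = 7.6
B–G–C–D: 1.5+5.1+1.8 = 8.4
The minimum is 7.6 via B–G–H–C–D.
So from B the first move is to G.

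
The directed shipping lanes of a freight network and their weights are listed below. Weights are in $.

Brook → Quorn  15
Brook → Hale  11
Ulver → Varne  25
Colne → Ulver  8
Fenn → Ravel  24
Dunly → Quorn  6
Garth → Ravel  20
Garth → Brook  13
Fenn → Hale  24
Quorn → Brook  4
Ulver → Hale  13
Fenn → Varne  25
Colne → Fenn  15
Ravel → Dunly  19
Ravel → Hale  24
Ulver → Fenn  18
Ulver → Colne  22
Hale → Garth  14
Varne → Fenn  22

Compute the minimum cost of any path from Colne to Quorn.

Settle nodes by increasing distance from Colne:
Colne: 0
Ulver: 8  (via Colne)
Fenn: 15  (via Colne)
Hale: 21  (via Ulver)
Varne: 33  (via Ulver)
Garth: 35  (via Hale)
Ravel: 39  (via Fenn)
Brook: 48  (via Garth)
Dunly: 58  (via Ravel)
Quorn: 63  (via Brook)
Shortest route: Colne → Ulver → Hale → Garth → Brook → Quorn = $63.

$63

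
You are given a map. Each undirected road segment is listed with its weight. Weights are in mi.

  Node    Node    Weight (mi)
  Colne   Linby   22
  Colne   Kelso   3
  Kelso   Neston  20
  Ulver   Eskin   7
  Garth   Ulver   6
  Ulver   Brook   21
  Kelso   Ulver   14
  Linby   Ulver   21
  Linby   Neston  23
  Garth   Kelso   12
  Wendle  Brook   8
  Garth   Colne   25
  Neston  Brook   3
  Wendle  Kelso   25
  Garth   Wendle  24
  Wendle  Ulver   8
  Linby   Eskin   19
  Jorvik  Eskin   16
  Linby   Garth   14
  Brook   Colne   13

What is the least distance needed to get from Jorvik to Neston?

42 mi

Running Dijkstra from Jorvik:
Jorvik: 0
Eskin: 16  (via Jorvik)
Ulver: 23  (via Eskin)
Garth: 29  (via Ulver)
Wendle: 31  (via Ulver)
Linby: 35  (via Eskin)
Kelso: 37  (via Ulver)
Brook: 39  (via Wendle)
Colne: 40  (via Kelso)
Neston: 42  (via Brook)
Shortest route: Jorvik–Eskin–Ulver–Wendle–Brook–Neston = 42 mi.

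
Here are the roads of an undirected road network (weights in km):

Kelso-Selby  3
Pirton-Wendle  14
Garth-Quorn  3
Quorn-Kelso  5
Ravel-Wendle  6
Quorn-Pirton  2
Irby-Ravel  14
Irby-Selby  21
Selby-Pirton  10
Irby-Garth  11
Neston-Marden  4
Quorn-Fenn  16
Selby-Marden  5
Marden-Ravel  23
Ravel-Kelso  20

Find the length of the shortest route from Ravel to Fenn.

38 km

Settle nodes by increasing distance from Ravel:
Ravel: 0
Wendle: 6  (via Ravel)
Irby: 14  (via Ravel)
Kelso: 20  (via Ravel)
Pirton: 20  (via Wendle)
Quorn: 22  (via Pirton)
Selby: 23  (via Kelso)
Marden: 23  (via Ravel)
Garth: 25  (via Irby)
Neston: 27  (via Marden)
Fenn: 38  (via Quorn)
Shortest route: Ravel → Wendle → Pirton → Quorn → Fenn = 38 km.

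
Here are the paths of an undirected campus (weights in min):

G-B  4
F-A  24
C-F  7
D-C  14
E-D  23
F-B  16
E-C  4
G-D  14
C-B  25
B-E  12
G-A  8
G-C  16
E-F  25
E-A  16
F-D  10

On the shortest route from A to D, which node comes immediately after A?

Compare a few routes:
A - E - C - D: 16+4+14 = 34
A - G - D: 8+14 = 22
A - F - D: 24+10 = 34
Cheapest is A - G - D at 22 min.
So from A the first move is to G.

G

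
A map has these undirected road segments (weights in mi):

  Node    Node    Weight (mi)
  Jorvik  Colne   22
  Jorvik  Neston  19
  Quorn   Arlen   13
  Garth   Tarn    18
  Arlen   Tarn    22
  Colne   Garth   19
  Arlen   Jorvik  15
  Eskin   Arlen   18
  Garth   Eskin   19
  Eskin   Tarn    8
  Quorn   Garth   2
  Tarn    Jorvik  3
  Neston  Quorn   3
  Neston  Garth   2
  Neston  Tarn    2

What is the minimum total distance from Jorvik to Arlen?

15 mi

Shortest distances from Jorvik:
Jorvik: 0
Tarn: 3  (via Jorvik)
Neston: 5  (via Tarn)
Garth: 7  (via Neston)
Quorn: 8  (via Neston)
Eskin: 11  (via Tarn)
Arlen: 15  (via Jorvik)
Shortest route: Jorvik–Arlen = 15 mi.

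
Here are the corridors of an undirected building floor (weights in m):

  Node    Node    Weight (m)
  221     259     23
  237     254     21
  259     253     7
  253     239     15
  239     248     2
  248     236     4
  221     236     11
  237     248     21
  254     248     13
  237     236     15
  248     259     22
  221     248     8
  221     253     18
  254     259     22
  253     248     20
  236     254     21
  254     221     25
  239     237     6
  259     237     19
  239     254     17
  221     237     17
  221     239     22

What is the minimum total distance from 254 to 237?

21 m

Shortest distances from 254:
254: 0
248: 13  (via 254)
239: 15  (via 248)
236: 17  (via 248)
221: 21  (via 248)
237: 21  (via 254)
Shortest route: 254 → 237 = 21 m.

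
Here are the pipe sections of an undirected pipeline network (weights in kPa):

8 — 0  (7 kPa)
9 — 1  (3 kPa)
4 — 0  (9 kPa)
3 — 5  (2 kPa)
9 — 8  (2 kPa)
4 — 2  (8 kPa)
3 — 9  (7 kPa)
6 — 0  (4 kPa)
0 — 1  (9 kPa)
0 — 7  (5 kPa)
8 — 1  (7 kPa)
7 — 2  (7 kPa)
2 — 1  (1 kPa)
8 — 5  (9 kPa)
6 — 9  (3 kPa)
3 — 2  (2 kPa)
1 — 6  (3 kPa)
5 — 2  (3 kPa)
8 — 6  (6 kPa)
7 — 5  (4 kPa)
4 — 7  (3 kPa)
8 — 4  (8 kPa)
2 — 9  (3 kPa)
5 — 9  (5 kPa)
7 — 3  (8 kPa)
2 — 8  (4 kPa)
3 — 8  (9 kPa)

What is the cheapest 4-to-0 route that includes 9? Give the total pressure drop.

Best 4 to 9: 4 → 8 → 9 costing 10
Shortest 9→0: 9 → 6 → 0 = 7
Total via 9: 10 + 7 = 17 kPa.

17 kPa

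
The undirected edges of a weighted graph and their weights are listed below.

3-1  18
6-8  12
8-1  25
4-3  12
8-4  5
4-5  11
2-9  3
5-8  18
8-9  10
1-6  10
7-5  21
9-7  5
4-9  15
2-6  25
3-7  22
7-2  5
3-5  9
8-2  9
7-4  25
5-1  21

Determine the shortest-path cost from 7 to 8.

14

Shortest distances from 7:
7: 0
2: 5  (via 7)
9: 5  (via 7)
8: 14  (via 2)
Shortest route: 7–2–8 = 14.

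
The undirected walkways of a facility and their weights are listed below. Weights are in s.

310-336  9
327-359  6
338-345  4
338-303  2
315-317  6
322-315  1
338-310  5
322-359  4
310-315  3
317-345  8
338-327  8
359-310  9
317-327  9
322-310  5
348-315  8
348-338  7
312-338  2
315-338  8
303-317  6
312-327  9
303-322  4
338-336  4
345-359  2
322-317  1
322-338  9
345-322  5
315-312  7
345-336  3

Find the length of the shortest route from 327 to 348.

Candidate routes:
327 - 312 - 338 - 348: 9+2+7 = 18
327 - 338 - 348: 8+7 = 15
The minimum is 15 s via 327 - 338 - 348.

15 s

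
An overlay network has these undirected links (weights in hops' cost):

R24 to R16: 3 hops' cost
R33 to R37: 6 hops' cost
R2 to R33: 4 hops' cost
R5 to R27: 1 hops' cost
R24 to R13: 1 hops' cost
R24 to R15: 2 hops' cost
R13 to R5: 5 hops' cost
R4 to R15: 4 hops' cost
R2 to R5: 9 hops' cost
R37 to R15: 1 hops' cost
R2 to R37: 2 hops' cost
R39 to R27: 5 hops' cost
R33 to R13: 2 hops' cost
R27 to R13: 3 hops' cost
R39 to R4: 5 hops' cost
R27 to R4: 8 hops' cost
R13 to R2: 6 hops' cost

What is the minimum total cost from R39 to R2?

Candidate routes:
R39–R4–R15–R37–R2: 5+4+1+2 = 12
R39–R27–R13–R24–R15–R37–R2: 5+3+1+2+1+2 = 14
R39–R27–R13–R2: 5+3+6 = 14
Cheapest is R39–R4–R15–R37–R2 at 12 hops' cost.

12 hops' cost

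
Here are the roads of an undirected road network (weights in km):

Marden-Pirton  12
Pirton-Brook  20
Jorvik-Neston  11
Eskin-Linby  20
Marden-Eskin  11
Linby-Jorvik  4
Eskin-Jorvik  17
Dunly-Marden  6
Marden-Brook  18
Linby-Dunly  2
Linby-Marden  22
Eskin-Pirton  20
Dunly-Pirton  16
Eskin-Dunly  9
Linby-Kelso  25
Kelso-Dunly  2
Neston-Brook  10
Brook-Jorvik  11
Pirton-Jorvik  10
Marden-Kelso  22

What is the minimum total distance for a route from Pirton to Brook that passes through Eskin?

46 km

Best Pirton to Eskin: Pirton–Eskin costing 20
Best Eskin to Brook: Eskin–Dunly–Linby–Jorvik–Brook costing 26
Total via Eskin: 20 + 26 = 46 km.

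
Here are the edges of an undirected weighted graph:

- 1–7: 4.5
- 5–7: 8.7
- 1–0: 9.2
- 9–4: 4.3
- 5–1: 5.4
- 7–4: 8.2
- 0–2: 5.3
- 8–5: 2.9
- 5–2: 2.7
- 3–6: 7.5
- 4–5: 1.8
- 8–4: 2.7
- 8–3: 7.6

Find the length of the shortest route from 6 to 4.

17.8

Enumerating some paths:
6–3–8–5–7–4: 7.5+7.6+2.9+8.7+8.2 = 34.9
6–3–8–4: 7.5+7.6+2.7 = 17.8
6–3–8–5–4: 7.5+7.6+2.9+1.8 = 19.8
6–3–8–5–1–7–4: 7.5+7.6+2.9+5.4+4.5+8.2 = 36.1
The minimum is 17.8 via 6–3–8–4.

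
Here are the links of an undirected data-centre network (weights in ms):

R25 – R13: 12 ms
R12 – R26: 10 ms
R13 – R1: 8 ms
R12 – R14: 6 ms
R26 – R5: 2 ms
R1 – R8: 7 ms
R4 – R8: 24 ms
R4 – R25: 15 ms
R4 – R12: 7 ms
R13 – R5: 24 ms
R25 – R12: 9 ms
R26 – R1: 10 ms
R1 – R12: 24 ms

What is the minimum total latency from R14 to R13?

Shortest distances from R14:
R14: 0
R12: 6  (via R14)
R4: 13  (via R12)
R25: 15  (via R12)
R26: 16  (via R12)
R5: 18  (via R26)
R1: 26  (via R26)
R13: 27  (via R25)
Shortest route: R14 → R12 → R25 → R13 = 27 ms.

27 ms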